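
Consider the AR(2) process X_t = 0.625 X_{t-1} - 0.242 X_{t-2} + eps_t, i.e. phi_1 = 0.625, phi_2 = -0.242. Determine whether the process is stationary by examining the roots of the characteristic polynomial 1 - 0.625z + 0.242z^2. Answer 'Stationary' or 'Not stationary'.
\text{Stationary}

The AR(p) characteristic polynomial is P(z) = 1 - 0.625z + 0.242z^2.
Stationarity requires all roots to lie outside the unit circle, i.e. |z| > 1 for every root.
Set 1 + (-0.625) z + (0.242) z^2 = 0, i.e. a z^2 + b z + c = 0 with a = 0.242, b = -0.625, c = 1.
Discriminant D = b^2 - 4ac = (-0.625)^2 - 4*(0.242)*1 = 0.390625 - (0.968) = -0.577375.
D < 0, so the roots are the complex-conjugate pair z = (-b +/- i sqrt(-D)) / (2a) = 1.2913 +/- 1.5699i.
For a conjugate pair |z|^2 = z * conj(z) = (product of roots) = c/a = 1/(0.242) = 4.132231, so |z| = sqrt(4.132231) = 2.0328 for both roots.
Moduli of all roots: 2.0328, 2.0328.
All moduli strictly greater than 1? Yes.
Verdict: Stationary.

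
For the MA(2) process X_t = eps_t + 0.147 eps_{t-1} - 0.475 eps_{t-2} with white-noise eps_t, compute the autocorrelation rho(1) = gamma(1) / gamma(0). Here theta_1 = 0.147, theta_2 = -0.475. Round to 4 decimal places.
\rho(1) = 0.0619

For an MA(q) process with theta_0 = 1, the autocovariance is
  gamma(k) = sigma^2 * sum_{i=0..q-k} theta_i * theta_{i+k},
and rho(k) = gamma(k) / gamma(0). Sigma^2 cancels.
  numerator   = (1)*(0.147) + (0.147)*(-0.475) = 0.077175.
  denominator = (1)^2 + (0.147)^2 + (-0.475)^2 = 1.247234.
  rho(1) = 0.077175 / 1.247234 = 0.0619.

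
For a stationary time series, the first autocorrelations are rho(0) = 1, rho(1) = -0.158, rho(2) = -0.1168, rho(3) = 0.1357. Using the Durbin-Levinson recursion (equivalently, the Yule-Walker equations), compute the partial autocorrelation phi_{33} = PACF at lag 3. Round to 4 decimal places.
\phi_{33} = 0.0960

The PACF at lag k is phi_{kk}, the last component of the solution
to the Yule-Walker system G_k phi = r_k where
  (G_k)_{ij} = rho(|i - j|), (r_k)_i = rho(i), i,j = 1..k.
Equivalently, Durbin-Levinson gives phi_{kk} iteratively:
  phi_{11} = rho(1)
  phi_{kk} = [rho(k) - sum_{j=1..k-1} phi_{k-1,j} rho(k-j)]
            / [1 - sum_{j=1..k-1} phi_{k-1,j} rho(j)],
  phi_{k,j} = phi_{k-1,j} - phi_{kk} phi_{k-1,k-j},  j = 1..k-1.
Step k = 1:
  phi_11 = rho(1) = -0.158.
Step k = 2:
  phi_22 = [rho(2) - phi_11 rho(1)] / [1 - phi_11 rho(1)] = [-0.1168 - (-0.158)(-0.158)] / [1 - (-0.158)(-0.158)]
         = -0.141764 / 0.975036 = -0.145394.
  Update: phi_21 = phi_11 - phi_22 phi_11 = -0.158 - (-0.145394)(-0.158) = -0.180972.
Step k = 3:
  phi_33 = [rho(3) - phi_21 rho(2) - phi_22 rho(1)] / [1 - phi_21 rho(1) - phi_22 rho(2)]
    numerator   = 0.1357 - (-0.180972)(-0.1168) - (-0.145394)(-0.158) = 0.09159026
    denominator = 1 - (-0.180972)(-0.158) - (-0.145394)(-0.1168) = 0.95442442
  phi_33 = 0.09159026 / 0.95442442 = 0.096.
Therefore phi_{33} = 0.0960.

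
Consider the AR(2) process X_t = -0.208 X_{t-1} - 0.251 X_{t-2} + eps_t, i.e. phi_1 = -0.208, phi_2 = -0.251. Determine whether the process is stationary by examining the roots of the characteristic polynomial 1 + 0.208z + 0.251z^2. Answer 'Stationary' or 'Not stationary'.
\text{Stationary}

The AR(p) characteristic polynomial is P(z) = 1 + 0.208z + 0.251z^2.
Stationarity requires all roots to lie outside the unit circle, i.e. |z| > 1 for every root.
Set 1 + (0.208) z + (0.251) z^2 = 0, i.e. a z^2 + b z + c = 0 with a = 0.251, b = 0.208, c = 1.
Discriminant D = b^2 - 4ac = (0.208)^2 - 4*(0.251)*1 = 0.043264 - (1.004) = -0.960736.
D < 0, so the roots are the complex-conjugate pair z = (-b +/- i sqrt(-D)) / (2a) = -0.4143 +/- 1.9525i.
For a conjugate pair |z|^2 = z * conj(z) = (product of roots) = c/a = 1/(0.251) = 3.984064, so |z| = sqrt(3.984064) = 1.996 for both roots.
Moduli of all roots: 1.9960, 1.9960.
All moduli strictly greater than 1? Yes.
Verdict: Stationary.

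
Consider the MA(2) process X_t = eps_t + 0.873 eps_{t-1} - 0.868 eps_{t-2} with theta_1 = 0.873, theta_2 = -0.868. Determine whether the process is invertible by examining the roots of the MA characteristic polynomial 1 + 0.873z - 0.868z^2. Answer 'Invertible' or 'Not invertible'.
\text{Not invertible}

The MA(q) characteristic polynomial is P(z) = 1 + 0.873z - 0.868z^2.
Invertibility requires all roots to lie outside the unit circle, i.e. |z| > 1 for every root.
Set 1 + (0.873) z + (-0.868) z^2 = 0, i.e. a z^2 + b z + c = 0 with a = -0.868, b = 0.873, c = 1.
Discriminant D = b^2 - 4ac = (0.873)^2 - 4*(-0.868)*1 = 0.762129 - (-3.472) = 4.234129.
D >= 0, so the roots are real: z = (-b +/- sqrt(D)) / (2a) = (-0.873 +/- 2.0577) / (-1.736).
  z_1 = (-0.873 + 2.0577) / (-1.736) = -0.6824,   |z_1| = 0.6824.
  z_2 = (-0.873 - 2.0577) / (-1.736) = 1.6882,   |z_2| = 1.6882.
Moduli of all roots: 0.6824, 1.6882.
All moduli strictly greater than 1? No.
Verdict: Not invertible.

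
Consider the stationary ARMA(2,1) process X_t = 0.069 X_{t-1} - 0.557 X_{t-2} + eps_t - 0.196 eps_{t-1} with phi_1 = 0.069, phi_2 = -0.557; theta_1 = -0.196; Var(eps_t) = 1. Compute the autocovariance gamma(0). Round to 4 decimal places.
\gamma(0) = 1.4832

Multiply the model equation by X_{t-k} and take expectations. With theta_0 = psi_0 = 1 and psi_j the MA(infinity) weights, this gives
  gamma(k) - sum_i phi_i gamma(k-i) = c_k,
  c_k = sigma^2 * sum_{j=k..q} theta_j psi_{j-k}   (c_k = 0 for k > q),
using gamma(-m) = gamma(m).
psi-weights needed (psi_j = theta_j + sum_i phi_i psi_{j-i}):
  psi_1 = theta_1 + phi_1 = -0.196 + (0.069) = -0.127
Right-hand sides:
  c_0 = sigma^2 (1 + theta_1 psi_1) = 1 * (1 + (-0.196)(-0.127)) = 1 * 1.024892 = 1.024892
  c_1 = sigma^2 theta_1 = 1 * (-0.196) = -0.196
  c_2 = 0
Equations for k = 0, 1, 2 (AR order 2, c_2 = 0):
  (E0) gamma(0) = phi_1 gamma(1) + phi_2 gamma(2) + c_0
  (E1) gamma(1) = phi_1 gamma(0) + phi_2 gamma(1) + c_1
  (E2) gamma(2) = phi_1 gamma(1) + phi_2 gamma(0)
From (E1): gamma(1) = A gamma(0) + B with
  A = phi_1 / (1 - phi_2) = 0.069 / 1.557 = 0.044316,   B = c_1 / (1 - phi_2) = -0.196 / 1.557 = -0.125883.
Insert (E2) into (E0): gamma(0) (1 - phi_2^2) = phi_1 (1 + phi_2) gamma(1) + c_0.
  phi_1 (1 + phi_2) = (0.069)(0.443) = 0.030567,   1 - phi_2^2 = 0.689751.
Replace gamma(1) by A gamma(0) + B and collect gamma(0):
  gamma(0) [0.689751 - (0.030567)(0.044316)] = (0.030567)(-0.125883) + 1.024892
  gamma(0) * 0.688396 = 1.021044
  gamma(0) = 1.021044 / 0.688396 = 1.483221.
Therefore gamma(0) = 1.4832 (to 4 decimal places).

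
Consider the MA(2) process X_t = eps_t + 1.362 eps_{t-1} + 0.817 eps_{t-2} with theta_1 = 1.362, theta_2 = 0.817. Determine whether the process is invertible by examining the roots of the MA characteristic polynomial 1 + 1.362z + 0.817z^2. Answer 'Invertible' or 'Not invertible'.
\text{Invertible}

The MA(q) characteristic polynomial is P(z) = 1 + 1.362z + 0.817z^2.
Invertibility requires all roots to lie outside the unit circle, i.e. |z| > 1 for every root.
Set 1 + (1.362) z + (0.817) z^2 = 0, i.e. a z^2 + b z + c = 0 with a = 0.817, b = 1.362, c = 1.
Discriminant D = b^2 - 4ac = (1.362)^2 - 4*(0.817)*1 = 1.855044 - (3.268) = -1.412956.
D < 0, so the roots are the complex-conjugate pair z = (-b +/- i sqrt(-D)) / (2a) = -0.8335 +/- 0.7275i.
For a conjugate pair |z|^2 = z * conj(z) = (product of roots) = c/a = 1/(0.817) = 1.22399, so |z| = sqrt(1.22399) = 1.1063 for both roots.
Moduli of all roots: 1.1063, 1.1063.
All moduli strictly greater than 1? Yes.
Verdict: Invertible.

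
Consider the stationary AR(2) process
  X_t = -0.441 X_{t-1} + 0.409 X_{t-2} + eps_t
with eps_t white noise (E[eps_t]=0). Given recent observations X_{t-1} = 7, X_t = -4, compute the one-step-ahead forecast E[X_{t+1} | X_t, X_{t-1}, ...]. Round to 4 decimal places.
E[X_{t+1} \mid \mathcal F_t] = 4.6270

For an AR(p) model X_t = c + sum_i phi_i X_{t-i} + eps_t, the
one-step-ahead conditional mean is
  E[X_{t+1} | X_t, ...] = c + sum_i phi_i X_{t+1-i}.
Substitute known values:
  E[X_{t+1} | ...] = (-0.441) * (-4) + (0.409) * (7)
                   = 4.6270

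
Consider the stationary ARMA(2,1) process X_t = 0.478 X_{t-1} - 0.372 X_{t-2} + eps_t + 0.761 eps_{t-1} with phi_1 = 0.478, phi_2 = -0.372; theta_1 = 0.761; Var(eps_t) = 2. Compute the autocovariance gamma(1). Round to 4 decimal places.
\gamma(1) = 3.0509

Multiply the model equation by X_{t-k} and take expectations. With theta_0 = psi_0 = 1 and psi_j the MA(infinity) weights, this gives
  gamma(k) - sum_i phi_i gamma(k-i) = c_k,
  c_k = sigma^2 * sum_{j=k..q} theta_j psi_{j-k}   (c_k = 0 for k > q),
using gamma(-m) = gamma(m).
psi-weights needed (psi_j = theta_j + sum_i phi_i psi_{j-i}):
  psi_1 = theta_1 + phi_1 = 0.761 + (0.478) = 1.239
Right-hand sides:
  c_0 = sigma^2 (1 + theta_1 psi_1) = 2 * (1 + (0.761)(1.239)) = 2 * 1.942879 = 3.885758
  c_1 = sigma^2 theta_1 = 2 * (0.761) = 1.522
  c_2 = 0
Equations for k = 0, 1, 2 (AR order 2, c_2 = 0):
  (E0) gamma(0) = phi_1 gamma(1) + phi_2 gamma(2) + c_0
  (E1) gamma(1) = phi_1 gamma(0) + phi_2 gamma(1) + c_1
  (E2) gamma(2) = phi_1 gamma(1) + phi_2 gamma(0)
From (E1): gamma(1) = A gamma(0) + B with
  A = phi_1 / (1 - phi_2) = 0.478 / 1.372 = 0.348397,   B = c_1 / (1 - phi_2) = 1.522 / 1.372 = 1.109329.
Insert (E2) into (E0): gamma(0) (1 - phi_2^2) = phi_1 (1 + phi_2) gamma(1) + c_0.
  phi_1 (1 + phi_2) = (0.478)(0.628) = 0.300184,   1 - phi_2^2 = 0.861616.
Replace gamma(1) by A gamma(0) + B and collect gamma(0):
  gamma(0) [0.861616 - (0.300184)(0.348397)] = (0.300184)(1.109329) + 3.885758
  gamma(0) * 0.757033 = 4.218761
  gamma(0) = 4.218761 / 0.757033 = 5.572757.
  gamma(1) = A gamma(0) + B = (0.348397)(5.572757) + (1.109329) = 3.050859.
Therefore gamma(1) = 3.0509 (to 4 decimal places).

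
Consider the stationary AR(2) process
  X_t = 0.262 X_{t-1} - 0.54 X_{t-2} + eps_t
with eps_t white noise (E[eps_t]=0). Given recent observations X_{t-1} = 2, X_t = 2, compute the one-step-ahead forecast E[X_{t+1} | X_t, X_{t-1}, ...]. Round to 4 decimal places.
E[X_{t+1} \mid \mathcal F_t] = -0.5560

For an AR(p) model X_t = c + sum_i phi_i X_{t-i} + eps_t, the
one-step-ahead conditional mean is
  E[X_{t+1} | X_t, ...] = c + sum_i phi_i X_{t+1-i}.
Substitute known values:
  E[X_{t+1} | ...] = (0.262) * (2) + (-0.54) * (2)
                   = -0.5560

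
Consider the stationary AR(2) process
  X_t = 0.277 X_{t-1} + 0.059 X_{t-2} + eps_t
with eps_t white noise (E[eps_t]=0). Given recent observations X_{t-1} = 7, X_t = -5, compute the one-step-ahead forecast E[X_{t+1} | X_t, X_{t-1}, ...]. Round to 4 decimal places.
E[X_{t+1} \mid \mathcal F_t] = -0.9720

For an AR(p) model X_t = c + sum_i phi_i X_{t-i} + eps_t, the
one-step-ahead conditional mean is
  E[X_{t+1} | X_t, ...] = c + sum_i phi_i X_{t+1-i}.
Substitute known values:
  E[X_{t+1} | ...] = (0.277) * (-5) + (0.059) * (7)
                   = -0.9720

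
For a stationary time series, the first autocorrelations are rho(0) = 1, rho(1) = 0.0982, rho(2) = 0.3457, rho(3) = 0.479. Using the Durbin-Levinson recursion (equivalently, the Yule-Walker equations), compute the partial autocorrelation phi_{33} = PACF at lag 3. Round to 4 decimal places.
\phi_{33} = 0.4830

The PACF at lag k is phi_{kk}, the last component of the solution
to the Yule-Walker system G_k phi = r_k where
  (G_k)_{ij} = rho(|i - j|), (r_k)_i = rho(i), i,j = 1..k.
Equivalently, Durbin-Levinson gives phi_{kk} iteratively:
  phi_{11} = rho(1)
  phi_{kk} = [rho(k) - sum_{j=1..k-1} phi_{k-1,j} rho(k-j)]
            / [1 - sum_{j=1..k-1} phi_{k-1,j} rho(j)],
  phi_{k,j} = phi_{k-1,j} - phi_{kk} phi_{k-1,k-j},  j = 1..k-1.
Step k = 1:
  phi_11 = rho(1) = 0.0982.
Step k = 2:
  phi_22 = [rho(2) - phi_11 rho(1)] / [1 - phi_11 rho(1)] = [0.3457 - (0.0982)(0.0982)] / [1 - (0.0982)(0.0982)]
         = 0.33605676 / 0.99035676 = 0.339329.
  Update: phi_21 = phi_11 - phi_22 phi_11 = 0.0982 - (0.339329)(0.0982) = 0.064878.
Step k = 3:
  phi_33 = [rho(3) - phi_21 rho(2) - phi_22 rho(1)] / [1 - phi_21 rho(1) - phi_22 rho(2)]
    numerator   = 0.479 - (0.064878)(0.3457) - (0.339329)(0.0982) = 0.42324961
    denominator = 1 - (0.064878)(0.0982) - (0.339329)(0.3457) = 0.87632296
  phi_33 = 0.42324961 / 0.87632296 = 0.483.
Therefore phi_{33} = 0.4830.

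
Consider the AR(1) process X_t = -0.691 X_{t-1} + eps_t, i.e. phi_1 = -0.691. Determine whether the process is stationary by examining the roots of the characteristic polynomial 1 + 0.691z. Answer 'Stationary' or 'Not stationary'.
\text{Stationary}

The AR(p) characteristic polynomial is P(z) = 1 + 0.691z.
Stationarity requires all roots to lie outside the unit circle, i.e. |z| > 1 for every root.
This is linear in z: 1 + (0.691) z = 0  =>  z = -1/(0.691) = -1.447178,  |z| = 1.447178.
Moduli of all roots: 1.4472.
All moduli strictly greater than 1? Yes.
Verdict: Stationary.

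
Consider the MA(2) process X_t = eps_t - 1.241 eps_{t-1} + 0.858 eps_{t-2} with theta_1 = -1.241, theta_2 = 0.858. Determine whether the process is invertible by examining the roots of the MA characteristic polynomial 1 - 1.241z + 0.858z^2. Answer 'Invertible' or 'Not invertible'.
\text{Invertible}

The MA(q) characteristic polynomial is P(z) = 1 - 1.241z + 0.858z^2.
Invertibility requires all roots to lie outside the unit circle, i.e. |z| > 1 for every root.
Set 1 + (-1.241) z + (0.858) z^2 = 0, i.e. a z^2 + b z + c = 0 with a = 0.858, b = -1.241, c = 1.
Discriminant D = b^2 - 4ac = (-1.241)^2 - 4*(0.858)*1 = 1.540081 - (3.432) = -1.891919.
D < 0, so the roots are the complex-conjugate pair z = (-b +/- i sqrt(-D)) / (2a) = 0.7232 +/- 0.8016i.
For a conjugate pair |z|^2 = z * conj(z) = (product of roots) = c/a = 1/(0.858) = 1.165501, so |z| = sqrt(1.165501) = 1.0796 for both roots.
Moduli of all roots: 1.0796, 1.0796.
All moduli strictly greater than 1? Yes.
Verdict: Invertible.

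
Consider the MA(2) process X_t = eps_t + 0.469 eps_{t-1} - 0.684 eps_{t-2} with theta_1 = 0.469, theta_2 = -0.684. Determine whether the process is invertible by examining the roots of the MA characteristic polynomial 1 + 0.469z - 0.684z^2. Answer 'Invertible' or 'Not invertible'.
\text{Not invertible}

The MA(q) characteristic polynomial is P(z) = 1 + 0.469z - 0.684z^2.
Invertibility requires all roots to lie outside the unit circle, i.e. |z| > 1 for every root.
Set 1 + (0.469) z + (-0.684) z^2 = 0, i.e. a z^2 + b z + c = 0 with a = -0.684, b = 0.469, c = 1.
Discriminant D = b^2 - 4ac = (0.469)^2 - 4*(-0.684)*1 = 0.219961 - (-2.736) = 2.955961.
D >= 0, so the roots are real: z = (-b +/- sqrt(D)) / (2a) = (-0.469 +/- 1.719291) / (-1.368).
  z_1 = (-0.469 + 1.719291) / (-1.368) = -0.914,   |z_1| = 0.914.
  z_2 = (-0.469 - 1.719291) / (-1.368) = 1.5996,   |z_2| = 1.5996.
Moduli of all roots: 0.9140, 1.5996.
All moduli strictly greater than 1? No.
Verdict: Not invertible.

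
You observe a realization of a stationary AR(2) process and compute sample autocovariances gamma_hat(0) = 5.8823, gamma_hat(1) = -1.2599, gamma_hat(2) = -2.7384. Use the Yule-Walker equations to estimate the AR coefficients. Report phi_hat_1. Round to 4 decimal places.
\hat\phi_{1} = -0.3290

The Yule-Walker equations for an AR(p) process read, in matrix form,
  Gamma_p phi = r_p,   with   (Gamma_p)_{ij} = gamma(|i - j|),
                       (r_p)_i = gamma(i),   i,j = 1..p.
Substitute the sample gammas (Toeplitz matrix and right-hand side of size 2):
  Gamma_p = [[5.8823, -1.2599], [-1.2599, 5.8823]]
  r_p     = [-1.2599, -2.7384]
Written out:
  5.8823 phi_1 - 1.2599 phi_2 = -1.2599
  -1.2599 phi_1 + 5.8823 phi_2 = -2.7384
Solve by Cramer's rule:
  det = gamma(0)^2 - gamma(1)^2 = (5.8823)^2 - (-1.2599)^2 = 34.60145329 - 1.58734801 = 33.01410528
  phi_hat_1 = [gamma(1) gamma(0) - gamma(1) gamma(2)] / det = [(-1.2599)(5.8823) - (-1.2599)(-2.7384)] / 33.01410528 = -10.86121993 / 33.01410528 = -0.329
  phi_hat_2 = [gamma(0) gamma(2) - gamma(1)^2] / det = [(5.8823)(-2.7384) - (-1.2599)^2] / 33.01410528 = -17.69543833 / 33.01410528 = -0.536
So phi_hat = [-0.3290, -0.5360].
Therefore phi_hat_1 = -0.3290.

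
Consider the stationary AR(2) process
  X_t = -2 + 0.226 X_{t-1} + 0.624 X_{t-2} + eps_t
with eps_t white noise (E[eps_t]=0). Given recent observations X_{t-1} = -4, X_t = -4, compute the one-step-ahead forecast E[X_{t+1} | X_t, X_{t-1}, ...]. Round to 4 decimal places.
E[X_{t+1} \mid \mathcal F_t] = -5.4000

For an AR(p) model X_t = c + sum_i phi_i X_{t-i} + eps_t, the
one-step-ahead conditional mean is
  E[X_{t+1} | X_t, ...] = c + sum_i phi_i X_{t+1-i}.
Substitute known values:
  E[X_{t+1} | ...] = -2 + (0.226) * (-4) + (0.624) * (-4)
                   = -5.4000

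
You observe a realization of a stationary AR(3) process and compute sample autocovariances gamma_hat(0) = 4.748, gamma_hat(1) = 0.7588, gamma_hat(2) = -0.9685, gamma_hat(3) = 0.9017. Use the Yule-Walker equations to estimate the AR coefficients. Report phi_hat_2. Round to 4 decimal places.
\hat\phi_{2} = -0.2930

The Yule-Walker equations for an AR(p) process read, in matrix form,
  Gamma_p phi = r_p,   with   (Gamma_p)_{ij} = gamma(|i - j|),
                       (r_p)_i = gamma(i),   i,j = 1..p.
Substitute the sample gammas (Toeplitz matrix and right-hand side of size 3):
  Gamma_p = [[4.748, 0.7588, -0.9685], [0.7588, 4.748, 0.7588], [-0.9685, 0.7588, 4.748]]
  r_p     = [0.7588, -0.9685, 0.9017]
Written out (R1..R3):
  (R1) 4.748 phi_1 + 0.7588 phi_2 - 0.9685 phi_3 = 0.7588
  (R2) 0.7588 phi_1 + 4.748 phi_2 + 0.7588 phi_3 = -0.9685
  (R3) -0.9685 phi_1 + 0.7588 phi_2 + 4.748 phi_3 = 0.9017
Gaussian elimination:
  R2 <- R2 - (0.7588/4.748) R1 = R2 - (0.159815) R1:  4.626733 phi_2 + 0.91358 phi_3 = -1.089767
  R3 <- R3 - (-0.9685/4.748) R1 = R3 - (-0.203981) R1:  0.91358 phi_2 + 4.550445 phi_3 = 1.05648
  R3 <- R3 - (0.91358/4.626733) R2 = R3 - (0.197457) R2:  4.370052 phi_3 = 1.271663
Back-substitution:
  phi_hat_3 = 1.271663 / 4.370052 = 0.290995
  phi_hat_2 = (-1.089767 - (0.91358)(0.290995)) / 4.626733 = -0.292996
  phi_hat_1 = (0.7588 - (0.7588)(-0.292996) - (-0.9685)(0.290995)) / 4.748 = 0.265997
So phi_hat = [0.2660, -0.2930, 0.2910].
Therefore phi_hat_2 = -0.2930.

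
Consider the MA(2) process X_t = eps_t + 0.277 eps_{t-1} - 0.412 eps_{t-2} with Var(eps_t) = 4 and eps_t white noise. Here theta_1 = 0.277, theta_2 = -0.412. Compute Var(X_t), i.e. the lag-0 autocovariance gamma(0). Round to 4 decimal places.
\gamma(0) = 4.9859

For an MA(q) process X_t = eps_t + sum_i theta_i eps_{t-i} with
Var(eps_t) = sigma^2, the variance is
  gamma(0) = sigma^2 * (1 + sum_i theta_i^2).
  sum_i theta_i^2 = (0.277)^2 + (-0.412)^2 = 0.076729 + 0.169744 = 0.246473.
  gamma(0) = 4 * (1 + 0.246473) = 4 * 1.246473 = 4.985892, which rounds to 4.9859.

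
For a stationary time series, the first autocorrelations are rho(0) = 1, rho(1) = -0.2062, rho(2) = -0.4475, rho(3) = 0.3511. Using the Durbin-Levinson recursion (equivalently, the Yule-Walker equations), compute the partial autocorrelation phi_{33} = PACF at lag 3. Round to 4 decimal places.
\phi_{33} = 0.1501

The PACF at lag k is phi_{kk}, the last component of the solution
to the Yule-Walker system G_k phi = r_k where
  (G_k)_{ij} = rho(|i - j|), (r_k)_i = rho(i), i,j = 1..k.
Equivalently, Durbin-Levinson gives phi_{kk} iteratively:
  phi_{11} = rho(1)
  phi_{kk} = [rho(k) - sum_{j=1..k-1} phi_{k-1,j} rho(k-j)]
            / [1 - sum_{j=1..k-1} phi_{k-1,j} rho(j)],
  phi_{k,j} = phi_{k-1,j} - phi_{kk} phi_{k-1,k-j},  j = 1..k-1.
Step k = 1:
  phi_11 = rho(1) = -0.2062.
Step k = 2:
  phi_22 = [rho(2) - phi_11 rho(1)] / [1 - phi_11 rho(1)] = [-0.4475 - (-0.2062)(-0.2062)] / [1 - (-0.2062)(-0.2062)]
         = -0.49001844 / 0.95748156 = -0.511778.
  Update: phi_21 = phi_11 - phi_22 phi_11 = -0.2062 - (-0.511778)(-0.2062) = -0.311729.
Step k = 3:
  phi_33 = [rho(3) - phi_21 rho(2) - phi_22 rho(1)] / [1 - phi_21 rho(1) - phi_22 rho(2)]
    numerator   = 0.3511 - (-0.311729)(-0.4475) - (-0.511778)(-0.2062) = 0.10607268
    denominator = 1 - (-0.311729)(-0.2062) - (-0.511778)(-0.4475) = 0.70670068
  phi_33 = 0.10607268 / 0.70670068 = 0.1501.
Therefore phi_{33} = 0.1501.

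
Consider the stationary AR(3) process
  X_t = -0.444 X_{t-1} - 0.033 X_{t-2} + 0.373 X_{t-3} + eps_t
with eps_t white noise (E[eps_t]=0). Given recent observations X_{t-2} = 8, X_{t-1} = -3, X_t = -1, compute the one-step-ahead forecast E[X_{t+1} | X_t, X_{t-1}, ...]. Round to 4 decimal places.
E[X_{t+1} \mid \mathcal F_t] = 3.5270

For an AR(p) model X_t = c + sum_i phi_i X_{t-i} + eps_t, the
one-step-ahead conditional mean is
  E[X_{t+1} | X_t, ...] = c + sum_i phi_i X_{t+1-i}.
Substitute known values:
  E[X_{t+1} | ...] = (-0.444) * (-1) + (-0.033) * (-3) + (0.373) * (8)
                   = 3.5270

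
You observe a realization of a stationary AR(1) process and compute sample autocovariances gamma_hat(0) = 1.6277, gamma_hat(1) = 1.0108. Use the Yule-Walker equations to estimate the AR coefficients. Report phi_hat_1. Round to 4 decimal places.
\hat\phi_{1} = 0.6210

The Yule-Walker equations for an AR(p) process read, in matrix form,
  Gamma_p phi = r_p,   with   (Gamma_p)_{ij} = gamma(|i - j|),
                       (r_p)_i = gamma(i),   i,j = 1..p.
Substitute the sample gammas (Toeplitz matrix and right-hand side of size 1):
  Gamma_p = [[1.6277]]
  r_p     = [1.0108]
With p = 1 this is the single equation gamma(0) phi_1 = gamma(1):
  phi_hat_1 = gamma(1) / gamma(0) = 1.0108 / 1.6277 = 0.6210.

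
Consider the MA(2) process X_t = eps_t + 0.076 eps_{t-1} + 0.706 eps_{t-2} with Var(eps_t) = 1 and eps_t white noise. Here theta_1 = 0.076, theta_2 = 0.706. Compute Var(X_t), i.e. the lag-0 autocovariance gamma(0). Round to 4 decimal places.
\gamma(0) = 1.5042

For an MA(q) process X_t = eps_t + sum_i theta_i eps_{t-i} with
Var(eps_t) = sigma^2, the variance is
  gamma(0) = sigma^2 * (1 + sum_i theta_i^2).
  sum_i theta_i^2 = (0.076)^2 + (0.706)^2 = 0.005776 + 0.498436 = 0.504212.
  gamma(0) = 1 * (1 + 0.504212) = 1 * 1.504212 = 1.504212, which rounds to 1.5042.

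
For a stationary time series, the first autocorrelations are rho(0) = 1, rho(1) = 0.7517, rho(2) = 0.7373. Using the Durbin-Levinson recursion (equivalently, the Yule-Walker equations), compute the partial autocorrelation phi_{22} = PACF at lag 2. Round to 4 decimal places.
\phi_{22} = 0.3960

The PACF at lag k is phi_{kk}, the last component of the solution
to the Yule-Walker system G_k phi = r_k where
  (G_k)_{ij} = rho(|i - j|), (r_k)_i = rho(i), i,j = 1..k.
Equivalently, Durbin-Levinson gives phi_{kk} iteratively:
  phi_{11} = rho(1)
  phi_{kk} = [rho(k) - sum_{j=1..k-1} phi_{k-1,j} rho(k-j)]
            / [1 - sum_{j=1..k-1} phi_{k-1,j} rho(j)],
  phi_{k,j} = phi_{k-1,j} - phi_{kk} phi_{k-1,k-j},  j = 1..k-1.
Step k = 1:
  phi_11 = rho(1) = 0.7517.
Step k = 2:
  phi_22 = [rho(2) - phi_11 rho(1)] / [1 - phi_11 rho(1)] = [0.7373 - (0.7517)(0.7517)] / [1 - (0.7517)(0.7517)]
         = 0.17224711 / 0.43494711 = 0.396.
Therefore phi_{22} = 0.3960.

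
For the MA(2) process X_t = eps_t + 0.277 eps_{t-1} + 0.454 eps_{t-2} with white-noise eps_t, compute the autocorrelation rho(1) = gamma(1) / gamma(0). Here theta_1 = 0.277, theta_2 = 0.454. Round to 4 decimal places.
\rho(1) = 0.3140

For an MA(q) process with theta_0 = 1, the autocovariance is
  gamma(k) = sigma^2 * sum_{i=0..q-k} theta_i * theta_{i+k},
and rho(k) = gamma(k) / gamma(0). Sigma^2 cancels.
  numerator   = (1)*(0.277) + (0.277)*(0.454) = 0.402758.
  denominator = (1)^2 + (0.277)^2 + (0.454)^2 = 1.282845.
  rho(1) = 0.402758 / 1.282845 = 0.3140.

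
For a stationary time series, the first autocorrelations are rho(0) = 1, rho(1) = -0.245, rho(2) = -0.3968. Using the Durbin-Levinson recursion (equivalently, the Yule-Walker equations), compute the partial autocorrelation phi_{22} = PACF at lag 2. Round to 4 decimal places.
\phi_{22} = -0.4860

The PACF at lag k is phi_{kk}, the last component of the solution
to the Yule-Walker system G_k phi = r_k where
  (G_k)_{ij} = rho(|i - j|), (r_k)_i = rho(i), i,j = 1..k.
Equivalently, Durbin-Levinson gives phi_{kk} iteratively:
  phi_{11} = rho(1)
  phi_{kk} = [rho(k) - sum_{j=1..k-1} phi_{k-1,j} rho(k-j)]
            / [1 - sum_{j=1..k-1} phi_{k-1,j} rho(j)],
  phi_{k,j} = phi_{k-1,j} - phi_{kk} phi_{k-1,k-j},  j = 1..k-1.
Step k = 1:
  phi_11 = rho(1) = -0.245.
Step k = 2:
  phi_22 = [rho(2) - phi_11 rho(1)] / [1 - phi_11 rho(1)] = [-0.3968 - (-0.245)(-0.245)] / [1 - (-0.245)(-0.245)]
         = -0.456825 / 0.939975 = -0.486.
Therefore phi_{22} = -0.4860.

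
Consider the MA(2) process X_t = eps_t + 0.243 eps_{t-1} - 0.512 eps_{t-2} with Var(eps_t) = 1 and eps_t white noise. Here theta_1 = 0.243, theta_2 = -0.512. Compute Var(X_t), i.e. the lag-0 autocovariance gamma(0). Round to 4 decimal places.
\gamma(0) = 1.3212

For an MA(q) process X_t = eps_t + sum_i theta_i eps_{t-i} with
Var(eps_t) = sigma^2, the variance is
  gamma(0) = sigma^2 * (1 + sum_i theta_i^2).
  sum_i theta_i^2 = (0.243)^2 + (-0.512)^2 = 0.059049 + 0.262144 = 0.321193.
  gamma(0) = 1 * (1 + 0.321193) = 1 * 1.321193 = 1.321193, which rounds to 1.3212.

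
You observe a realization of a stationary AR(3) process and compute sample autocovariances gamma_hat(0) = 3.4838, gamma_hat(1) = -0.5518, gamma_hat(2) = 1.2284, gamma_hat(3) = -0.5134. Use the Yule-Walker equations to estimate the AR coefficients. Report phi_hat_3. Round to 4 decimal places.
\hat\phi_{3} = -0.0660

The Yule-Walker equations for an AR(p) process read, in matrix form,
  Gamma_p phi = r_p,   with   (Gamma_p)_{ij} = gamma(|i - j|),
                       (r_p)_i = gamma(i),   i,j = 1..p.
Substitute the sample gammas (Toeplitz matrix and right-hand side of size 3):
  Gamma_p = [[3.4838, -0.5518, 1.2284], [-0.5518, 3.4838, -0.5518], [1.2284, -0.5518, 3.4838]]
  r_p     = [-0.5518, 1.2284, -0.5134]
Written out (R1..R3):
  (R1) 3.4838 phi_1 - 0.5518 phi_2 + 1.2284 phi_3 = -0.5518
  (R2) -0.5518 phi_1 + 3.4838 phi_2 - 0.5518 phi_3 = 1.2284
  (R3) 1.2284 phi_1 - 0.5518 phi_2 + 3.4838 phi_3 = -0.5134
Gaussian elimination:
  R2 <- R2 - (-0.5518/3.4838) R1 = R2 - (-0.15839) R1:  3.3964 phi_2 - 0.357233 phi_3 = 1.141
  R3 <- R3 - (1.2284/3.4838) R1 = R3 - (0.352603) R1:  -0.357233 phi_2 + 3.050662 phi_3 = -0.318833
  R3 <- R3 - (-0.357233/3.3964) R2 = R3 - (-0.10518) R2:  3.013088 phi_3 = -0.198823
Back-substitution:
  phi_hat_3 = -0.198823 / 3.013088 = -0.065986
  phi_hat_2 = (1.141 - (-0.357233)(-0.065986)) / 3.3964 = 0.329004
  phi_hat_1 = (-0.5518 - (-0.5518)(0.329004) - (1.2284)(-0.065986)) / 3.4838 = -0.083012
So phi_hat = [-0.0830, 0.3290, -0.0660].
Therefore phi_hat_3 = -0.0660.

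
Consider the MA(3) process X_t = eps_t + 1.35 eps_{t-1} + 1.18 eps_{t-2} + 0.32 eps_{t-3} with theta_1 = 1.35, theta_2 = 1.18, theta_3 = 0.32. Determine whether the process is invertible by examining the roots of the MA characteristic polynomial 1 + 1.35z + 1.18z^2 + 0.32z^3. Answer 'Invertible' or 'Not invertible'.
\text{Invertible}

The MA(q) characteristic polynomial is P(z) = 1 + 1.35z + 1.18z^2 + 0.32z^3.
Invertibility requires all roots to lie outside the unit circle, i.e. |z| > 1 for every root.
Degree 3: look for a simple real root z0 first, then factor out (1 - z/z0) and solve the remaining quadratic.
Testing z0 = -2.5: P(-2.5) = 1 + (1.35)(-2.5) + (1.18)(-2.5)^2 + (0.32)(-2.5)^3
  = 1 + (-3.375) + (7.375) + (-5) = 0.  So z_0 = -2.5 is a root, |z_0| = 2.5.
Divide out the factor (1 + 0.4 z) = (1 - z/z0) (since 1/z0 = -0.4):
  P(z) = (1 + 0.4 z)(1 + (0.95) z + (0.8) z^2)
  [check: z-coef 0.95 - (-0.4) = 1.35; z^2-coef 0.8 - (-0.4)(0.95) = 1.18; z^3-coef -(-0.4)(0.8) = 0.32.]
Remaining roots from the quadratic factor 1 + (0.95) z + (0.8) z^2:
  Set 1 + (0.95) z + (0.8) z^2 = 0, i.e. a z^2 + b z + c = 0 with a = 0.8, b = 0.95, c = 1.
  Discriminant D = b^2 - 4ac = (0.95)^2 - 4*(0.8)*1 = 0.9025 - (3.2) = -2.2975.
  D < 0, so the roots are the complex-conjugate pair z = (-b +/- i sqrt(-D)) / (2a) = -0.5937 +/- 0.9473i.
  For a conjugate pair |z|^2 = z * conj(z) = (product of roots) = c/a = 1/(0.8) = 1.25, so |z| = sqrt(1.25) = 1.118 for both roots.
Moduli of all roots: 2.5000, 1.1180, 1.1180.
All moduli strictly greater than 1? Yes.
Verdict: Invertible.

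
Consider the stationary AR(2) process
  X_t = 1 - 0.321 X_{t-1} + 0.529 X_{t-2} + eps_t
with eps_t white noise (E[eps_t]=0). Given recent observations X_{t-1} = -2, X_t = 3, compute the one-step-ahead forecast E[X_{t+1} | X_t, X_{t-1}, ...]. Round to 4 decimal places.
E[X_{t+1} \mid \mathcal F_t] = -1.0210

For an AR(p) model X_t = c + sum_i phi_i X_{t-i} + eps_t, the
one-step-ahead conditional mean is
  E[X_{t+1} | X_t, ...] = c + sum_i phi_i X_{t+1-i}.
Substitute known values:
  E[X_{t+1} | ...] = 1 + (-0.321) * (3) + (0.529) * (-2)
                   = -1.0210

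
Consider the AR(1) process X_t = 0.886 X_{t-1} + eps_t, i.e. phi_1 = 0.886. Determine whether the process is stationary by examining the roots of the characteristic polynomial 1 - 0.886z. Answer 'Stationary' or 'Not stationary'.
\text{Stationary}

The AR(p) characteristic polynomial is P(z) = 1 - 0.886z.
Stationarity requires all roots to lie outside the unit circle, i.e. |z| > 1 for every root.
This is linear in z: 1 + (-0.886) z = 0  =>  z = -1/(-0.886) = 1.128668,  |z| = 1.128668.
Moduli of all roots: 1.1287.
All moduli strictly greater than 1? Yes.
Verdict: Stationary.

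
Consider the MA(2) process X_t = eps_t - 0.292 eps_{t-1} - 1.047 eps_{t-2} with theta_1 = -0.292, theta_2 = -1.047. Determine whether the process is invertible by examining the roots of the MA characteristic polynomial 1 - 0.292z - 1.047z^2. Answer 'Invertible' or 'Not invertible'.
\text{Not invertible}

The MA(q) characteristic polynomial is P(z) = 1 - 0.292z - 1.047z^2.
Invertibility requires all roots to lie outside the unit circle, i.e. |z| > 1 for every root.
Set 1 + (-0.292) z + (-1.047) z^2 = 0, i.e. a z^2 + b z + c = 0 with a = -1.047, b = -0.292, c = 1.
Discriminant D = b^2 - 4ac = (-0.292)^2 - 4*(-1.047)*1 = 0.085264 - (-4.188) = 4.273264.
D >= 0, so the roots are real: z = (-b +/- sqrt(D)) / (2a) = (0.292 +/- 2.067187) / (-2.094).
  z_1 = (0.292 + 2.067187) / (-2.094) = -1.1266,   |z_1| = 1.1266.
  z_2 = (0.292 - 2.067187) / (-2.094) = 0.8477,   |z_2| = 0.8477.
Moduli of all roots: 1.1266, 0.8477.
All moduli strictly greater than 1? No.
Verdict: Not invertible.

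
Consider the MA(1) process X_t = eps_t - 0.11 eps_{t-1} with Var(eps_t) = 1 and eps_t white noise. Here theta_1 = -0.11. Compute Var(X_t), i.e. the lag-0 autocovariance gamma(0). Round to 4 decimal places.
\gamma(0) = 1.0121

For an MA(q) process X_t = eps_t + sum_i theta_i eps_{t-i} with
Var(eps_t) = sigma^2, the variance is
  gamma(0) = sigma^2 * (1 + sum_i theta_i^2).
  sum_i theta_i^2 = (-0.11)^2 = 0.0121.
  gamma(0) = 1 * (1 + 0.0121) = 1 * 1.0121 = 1.0121.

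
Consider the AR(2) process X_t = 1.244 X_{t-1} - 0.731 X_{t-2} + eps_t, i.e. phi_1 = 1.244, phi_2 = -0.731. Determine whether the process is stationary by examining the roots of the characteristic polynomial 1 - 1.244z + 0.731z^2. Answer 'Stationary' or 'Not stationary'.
\text{Stationary}

The AR(p) characteristic polynomial is P(z) = 1 - 1.244z + 0.731z^2.
Stationarity requires all roots to lie outside the unit circle, i.e. |z| > 1 for every root.
Set 1 + (-1.244) z + (0.731) z^2 = 0, i.e. a z^2 + b z + c = 0 with a = 0.731, b = -1.244, c = 1.
Discriminant D = b^2 - 4ac = (-1.244)^2 - 4*(0.731)*1 = 1.547536 - (2.924) = -1.376464.
D < 0, so the roots are the complex-conjugate pair z = (-b +/- i sqrt(-D)) / (2a) = 0.8509 +/- 0.8025i.
For a conjugate pair |z|^2 = z * conj(z) = (product of roots) = c/a = 1/(0.731) = 1.367989, so |z| = sqrt(1.367989) = 1.1696 for both roots.
Moduli of all roots: 1.1696, 1.1696.
All moduli strictly greater than 1? Yes.
Verdict: Stationary.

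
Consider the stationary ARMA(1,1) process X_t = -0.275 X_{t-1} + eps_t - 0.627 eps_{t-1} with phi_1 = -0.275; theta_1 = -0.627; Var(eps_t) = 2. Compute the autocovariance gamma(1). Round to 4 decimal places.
\gamma(1) = -2.2881

Multiply the model equation by X_{t-k} and take expectations. With theta_0 = psi_0 = 1 and psi_j the MA(infinity) weights, this gives
  gamma(k) - sum_i phi_i gamma(k-i) = c_k,
  c_k = sigma^2 * sum_{j=k..q} theta_j psi_{j-k}   (c_k = 0 for k > q),
using gamma(-m) = gamma(m).
psi-weights needed (psi_j = theta_j + sum_i phi_i psi_{j-i}):
  psi_1 = theta_1 + phi_1 = -0.627 + (-0.275) = -0.902
Right-hand sides:
  c_0 = sigma^2 (1 + theta_1 psi_1) = 2 * (1 + (-0.627)(-0.902)) = 2 * 1.565554 = 3.131108
  c_1 = sigma^2 theta_1 = 2 * (-0.627) = -1.254
  c_2 = 0
Equations for k = 0 and k = 1 (AR order 1):
  gamma(0) = phi_1 gamma(1) + c_0
  gamma(1) = phi_1 gamma(0) + c_1
Substituting the second into the first: gamma(0) (1 - phi_1^2) = c_0 + phi_1 c_1, so
  gamma(0) = (c_0 + phi_1 c_1) / (1 - phi_1^2) = (3.131108 + (-0.275)(-1.254)) / (1 - (-0.275)^2) = 3.475958 / 0.924375 = 3.760333.
  gamma(1) = phi_1 gamma(0) + c_1 = (-0.275)(3.760333) + (-1.254) = -2.288092.
Therefore gamma(1) = -2.2881 (to 4 decimal places).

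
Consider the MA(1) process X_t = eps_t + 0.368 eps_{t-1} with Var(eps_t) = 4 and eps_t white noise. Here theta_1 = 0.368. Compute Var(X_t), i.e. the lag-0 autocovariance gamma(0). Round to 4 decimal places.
\gamma(0) = 4.5417

For an MA(q) process X_t = eps_t + sum_i theta_i eps_{t-i} with
Var(eps_t) = sigma^2, the variance is
  gamma(0) = sigma^2 * (1 + sum_i theta_i^2).
  sum_i theta_i^2 = (0.368)^2 = 0.135424.
  gamma(0) = 4 * (1 + 0.135424) = 4 * 1.135424 = 4.541696, which rounds to 4.5417.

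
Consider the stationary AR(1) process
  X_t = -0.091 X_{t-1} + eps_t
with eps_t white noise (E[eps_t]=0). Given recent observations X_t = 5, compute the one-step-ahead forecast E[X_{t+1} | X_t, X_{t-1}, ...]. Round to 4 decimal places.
E[X_{t+1} \mid \mathcal F_t] = -0.4550

For an AR(p) model X_t = c + sum_i phi_i X_{t-i} + eps_t, the
one-step-ahead conditional mean is
  E[X_{t+1} | X_t, ...] = c + sum_i phi_i X_{t+1-i}.
Substitute known values:
  E[X_{t+1} | ...] = (-0.091) * (5)
                   = -0.4550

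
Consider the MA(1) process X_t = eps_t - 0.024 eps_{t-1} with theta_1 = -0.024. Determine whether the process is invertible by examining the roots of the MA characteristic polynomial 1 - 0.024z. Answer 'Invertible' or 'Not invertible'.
\text{Invertible}

The MA(q) characteristic polynomial is P(z) = 1 - 0.024z.
Invertibility requires all roots to lie outside the unit circle, i.e. |z| > 1 for every root.
This is linear in z: 1 + (-0.024) z = 0  =>  z = -1/(-0.024) = 41.666667,  |z| = 41.666667.
Moduli of all roots: 41.6667.
All moduli strictly greater than 1? Yes.
Verdict: Invertible.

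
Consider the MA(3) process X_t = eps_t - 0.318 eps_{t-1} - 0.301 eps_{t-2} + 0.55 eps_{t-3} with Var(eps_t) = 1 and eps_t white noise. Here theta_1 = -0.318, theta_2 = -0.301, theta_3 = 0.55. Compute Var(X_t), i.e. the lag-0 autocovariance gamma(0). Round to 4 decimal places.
\gamma(0) = 1.4942

For an MA(q) process X_t = eps_t + sum_i theta_i eps_{t-i} with
Var(eps_t) = sigma^2, the variance is
  gamma(0) = sigma^2 * (1 + sum_i theta_i^2).
  sum_i theta_i^2 = (-0.318)^2 + (-0.301)^2 + (0.55)^2 = 0.101124 + 0.090601 + 0.3025 = 0.494225.
  gamma(0) = 1 * (1 + 0.494225) = 1 * 1.494225 = 1.494225, which rounds to 1.4942.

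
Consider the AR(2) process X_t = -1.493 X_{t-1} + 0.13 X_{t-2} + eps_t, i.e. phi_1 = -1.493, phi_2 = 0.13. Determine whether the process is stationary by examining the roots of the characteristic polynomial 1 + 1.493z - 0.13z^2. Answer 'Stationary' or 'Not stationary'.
\text{Not stationary}

The AR(p) characteristic polynomial is P(z) = 1 + 1.493z - 0.13z^2.
Stationarity requires all roots to lie outside the unit circle, i.e. |z| > 1 for every root.
Set 1 + (1.493) z + (-0.13) z^2 = 0, i.e. a z^2 + b z + c = 0 with a = -0.13, b = 1.493, c = 1.
Discriminant D = b^2 - 4ac = (1.493)^2 - 4*(-0.13)*1 = 2.229049 - (-0.52) = 2.749049.
D >= 0, so the roots are real: z = (-b +/- sqrt(D)) / (2a) = (-1.493 +/- 1.658026) / (-0.26).
  z_1 = (-1.493 + 1.658026) / (-0.26) = -0.6347,   |z_1| = 0.6347.
  z_2 = (-1.493 - 1.658026) / (-0.26) = 12.1193,   |z_2| = 12.1193.
Moduli of all roots: 0.6347, 12.1193.
All moduli strictly greater than 1? No.
Verdict: Not stationary.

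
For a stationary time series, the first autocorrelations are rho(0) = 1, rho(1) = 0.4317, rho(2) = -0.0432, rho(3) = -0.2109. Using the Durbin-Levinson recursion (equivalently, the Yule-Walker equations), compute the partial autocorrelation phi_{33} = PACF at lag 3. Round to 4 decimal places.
\phi_{33} = -0.0870

The PACF at lag k is phi_{kk}, the last component of the solution
to the Yule-Walker system G_k phi = r_k where
  (G_k)_{ij} = rho(|i - j|), (r_k)_i = rho(i), i,j = 1..k.
Equivalently, Durbin-Levinson gives phi_{kk} iteratively:
  phi_{11} = rho(1)
  phi_{kk} = [rho(k) - sum_{j=1..k-1} phi_{k-1,j} rho(k-j)]
            / [1 - sum_{j=1..k-1} phi_{k-1,j} rho(j)],
  phi_{k,j} = phi_{k-1,j} - phi_{kk} phi_{k-1,k-j},  j = 1..k-1.
Step k = 1:
  phi_11 = rho(1) = 0.4317.
Step k = 2:
  phi_22 = [rho(2) - phi_11 rho(1)] / [1 - phi_11 rho(1)] = [-0.0432 - (0.4317)(0.4317)] / [1 - (0.4317)(0.4317)]
         = -0.22956489 / 0.81363511 = -0.282147.
  Update: phi_21 = phi_11 - phi_22 phi_11 = 0.4317 - (-0.282147)(0.4317) = 0.553503.
Step k = 3:
  phi_33 = [rho(3) - phi_21 rho(2) - phi_22 rho(1)] / [1 - phi_21 rho(1) - phi_22 rho(2)]
    numerator   = -0.2109 - (0.553503)(-0.0432) - (-0.282147)(0.4317) = -0.06518571
    denominator = 1 - (0.553503)(0.4317) - (-0.282147)(-0.0432) = 0.74886401
  phi_33 = -0.06518571 / 0.74886401 = -0.087.
Therefore phi_{33} = -0.0870.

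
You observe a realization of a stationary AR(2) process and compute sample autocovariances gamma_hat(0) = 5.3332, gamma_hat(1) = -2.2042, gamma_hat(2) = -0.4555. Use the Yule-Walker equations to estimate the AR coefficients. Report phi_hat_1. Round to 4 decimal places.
\hat\phi_{1} = -0.5410

The Yule-Walker equations for an AR(p) process read, in matrix form,
  Gamma_p phi = r_p,   with   (Gamma_p)_{ij} = gamma(|i - j|),
                       (r_p)_i = gamma(i),   i,j = 1..p.
Substitute the sample gammas (Toeplitz matrix and right-hand side of size 2):
  Gamma_p = [[5.3332, -2.2042], [-2.2042, 5.3332]]
  r_p     = [-2.2042, -0.4555]
Written out:
  5.3332 phi_1 - 2.2042 phi_2 = -2.2042
  -2.2042 phi_1 + 5.3332 phi_2 = -0.4555
Solve by Cramer's rule:
  det = gamma(0)^2 - gamma(1)^2 = (5.3332)^2 - (-2.2042)^2 = 28.44302224 - 4.85849764 = 23.5845246
  phi_hat_1 = [gamma(1) gamma(0) - gamma(1) gamma(2)] / det = [(-2.2042)(5.3332) - (-2.2042)(-0.4555)] / 23.5845246 = -12.75945254 / 23.5845246 = -0.541
  phi_hat_2 = [gamma(0) gamma(2) - gamma(1)^2] / det = [(5.3332)(-0.4555) - (-2.2042)^2] / 23.5845246 = -7.28777024 / 23.5845246 = -0.309
So phi_hat = [-0.5410, -0.3090].
Therefore phi_hat_1 = -0.5410.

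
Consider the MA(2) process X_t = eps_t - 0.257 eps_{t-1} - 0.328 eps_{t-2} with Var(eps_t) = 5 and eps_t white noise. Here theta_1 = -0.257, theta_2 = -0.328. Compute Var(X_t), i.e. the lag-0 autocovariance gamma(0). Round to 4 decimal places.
\gamma(0) = 5.8682

For an MA(q) process X_t = eps_t + sum_i theta_i eps_{t-i} with
Var(eps_t) = sigma^2, the variance is
  gamma(0) = sigma^2 * (1 + sum_i theta_i^2).
  sum_i theta_i^2 = (-0.257)^2 + (-0.328)^2 = 0.066049 + 0.107584 = 0.173633.
  gamma(0) = 5 * (1 + 0.173633) = 5 * 1.173633 = 5.868165, which rounds to 5.8682.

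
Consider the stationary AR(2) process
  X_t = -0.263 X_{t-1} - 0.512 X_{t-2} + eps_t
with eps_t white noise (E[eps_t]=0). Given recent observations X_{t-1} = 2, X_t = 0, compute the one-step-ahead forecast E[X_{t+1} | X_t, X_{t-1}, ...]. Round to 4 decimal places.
E[X_{t+1} \mid \mathcal F_t] = -1.0240

For an AR(p) model X_t = c + sum_i phi_i X_{t-i} + eps_t, the
one-step-ahead conditional mean is
  E[X_{t+1} | X_t, ...] = c + sum_i phi_i X_{t+1-i}.
Substitute known values:
  E[X_{t+1} | ...] = (-0.263) * (0) + (-0.512) * (2)
                   = -1.0240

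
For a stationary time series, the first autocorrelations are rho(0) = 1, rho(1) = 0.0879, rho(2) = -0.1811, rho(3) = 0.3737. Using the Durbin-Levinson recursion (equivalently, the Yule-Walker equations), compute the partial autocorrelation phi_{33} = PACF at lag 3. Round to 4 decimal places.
\phi_{33} = 0.4281

The PACF at lag k is phi_{kk}, the last component of the solution
to the Yule-Walker system G_k phi = r_k where
  (G_k)_{ij} = rho(|i - j|), (r_k)_i = rho(i), i,j = 1..k.
Equivalently, Durbin-Levinson gives phi_{kk} iteratively:
  phi_{11} = rho(1)
  phi_{kk} = [rho(k) - sum_{j=1..k-1} phi_{k-1,j} rho(k-j)]
            / [1 - sum_{j=1..k-1} phi_{k-1,j} rho(j)],
  phi_{k,j} = phi_{k-1,j} - phi_{kk} phi_{k-1,k-j},  j = 1..k-1.
Step k = 1:
  phi_11 = rho(1) = 0.0879.
Step k = 2:
  phi_22 = [rho(2) - phi_11 rho(1)] / [1 - phi_11 rho(1)] = [-0.1811 - (0.0879)(0.0879)] / [1 - (0.0879)(0.0879)]
         = -0.18882641 / 0.99227359 = -0.190297.
  Update: phi_21 = phi_11 - phi_22 phi_11 = 0.0879 - (-0.190297)(0.0879) = 0.104627.
Step k = 3:
  phi_33 = [rho(3) - phi_21 rho(2) - phi_22 rho(1)] / [1 - phi_21 rho(1) - phi_22 rho(2)]
    numerator   = 0.3737 - (0.104627)(-0.1811) - (-0.190297)(0.0879) = 0.40937505
    denominator = 1 - (0.104627)(0.0879) - (-0.190297)(-0.1811) = 0.95634054
  phi_33 = 0.40937505 / 0.95634054 = 0.4281.
Therefore phi_{33} = 0.4281.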